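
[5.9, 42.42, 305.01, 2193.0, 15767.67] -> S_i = 5.90*7.19^i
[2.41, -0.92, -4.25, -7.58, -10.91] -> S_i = 2.41 + -3.33*i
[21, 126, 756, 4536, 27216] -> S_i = 21*6^i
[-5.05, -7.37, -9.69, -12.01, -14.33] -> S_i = -5.05 + -2.32*i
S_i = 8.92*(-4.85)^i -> [8.92, -43.26, 209.82, -1017.63, 4935.51]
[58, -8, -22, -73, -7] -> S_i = Random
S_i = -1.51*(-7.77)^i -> [-1.51, 11.73, -91.16, 708.34, -5503.78]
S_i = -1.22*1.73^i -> [-1.22, -2.11, -3.65, -6.32, -10.93]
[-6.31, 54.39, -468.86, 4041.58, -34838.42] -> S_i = -6.31*(-8.62)^i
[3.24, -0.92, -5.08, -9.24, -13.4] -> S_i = 3.24 + -4.16*i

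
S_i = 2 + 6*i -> [2, 8, 14, 20, 26]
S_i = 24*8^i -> [24, 192, 1536, 12288, 98304]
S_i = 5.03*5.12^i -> [5.03, 25.75, 131.86, 675.12, 3456.59]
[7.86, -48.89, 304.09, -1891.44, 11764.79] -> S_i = 7.86*(-6.22)^i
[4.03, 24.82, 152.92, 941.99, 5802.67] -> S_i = 4.03*6.16^i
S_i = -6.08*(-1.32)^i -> [-6.08, 8.03, -10.59, 13.98, -18.46]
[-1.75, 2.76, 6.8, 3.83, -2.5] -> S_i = Random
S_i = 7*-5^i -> [7, -35, 175, -875, 4375]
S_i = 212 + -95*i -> [212, 117, 22, -73, -168]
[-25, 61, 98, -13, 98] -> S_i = Random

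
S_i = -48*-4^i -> [-48, 192, -768, 3072, -12288]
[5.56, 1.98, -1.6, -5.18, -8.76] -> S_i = 5.56 + -3.58*i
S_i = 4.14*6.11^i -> [4.14, 25.3, 154.55, 944.33, 5769.86]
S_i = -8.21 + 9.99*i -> [-8.21, 1.78, 11.77, 21.76, 31.75]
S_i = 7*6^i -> [7, 42, 252, 1512, 9072]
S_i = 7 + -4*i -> [7, 3, -1, -5, -9]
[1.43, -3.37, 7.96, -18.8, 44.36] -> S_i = 1.43*(-2.36)^i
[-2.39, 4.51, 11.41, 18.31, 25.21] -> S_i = -2.39 + 6.90*i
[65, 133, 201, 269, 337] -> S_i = 65 + 68*i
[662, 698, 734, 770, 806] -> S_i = 662 + 36*i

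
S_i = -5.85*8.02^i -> [-5.85, -46.92, -376.27, -3017.72, -24202.12]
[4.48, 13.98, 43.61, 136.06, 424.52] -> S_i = 4.48*3.12^i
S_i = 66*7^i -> [66, 462, 3234, 22638, 158466]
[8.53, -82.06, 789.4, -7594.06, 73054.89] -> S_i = 8.53*(-9.62)^i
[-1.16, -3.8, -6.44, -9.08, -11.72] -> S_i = -1.16 + -2.64*i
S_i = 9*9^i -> [9, 81, 729, 6561, 59049]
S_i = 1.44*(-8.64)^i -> [1.44, -12.44, 107.5, -928.76, 8024.49]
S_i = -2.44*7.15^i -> [-2.44, -17.45, -124.74, -891.88, -6376.96]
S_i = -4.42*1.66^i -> [-4.42, -7.34, -12.18, -20.22, -33.56]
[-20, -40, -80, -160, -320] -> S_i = -20*2^i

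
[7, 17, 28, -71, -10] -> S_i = Random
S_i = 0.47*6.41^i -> [0.47, 3.01, 19.31, 123.79, 793.47]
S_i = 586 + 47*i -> [586, 633, 680, 727, 774]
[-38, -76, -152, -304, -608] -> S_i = -38*2^i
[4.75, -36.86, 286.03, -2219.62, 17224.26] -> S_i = 4.75*(-7.76)^i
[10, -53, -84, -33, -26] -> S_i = Random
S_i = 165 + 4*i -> [165, 169, 173, 177, 181]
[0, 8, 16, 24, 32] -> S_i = 0 + 8*i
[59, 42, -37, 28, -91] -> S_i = Random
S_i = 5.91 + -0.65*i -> [5.91, 5.26, 4.61, 3.96, 3.31]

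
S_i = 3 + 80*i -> [3, 83, 163, 243, 323]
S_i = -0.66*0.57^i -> [-0.66, -0.38, -0.21, -0.12, -0.07]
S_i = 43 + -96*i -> [43, -53, -149, -245, -341]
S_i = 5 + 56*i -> [5, 61, 117, 173, 229]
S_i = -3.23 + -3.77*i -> [-3.23, -7.0, -10.77, -14.54, -18.31]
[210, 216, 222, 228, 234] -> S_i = 210 + 6*i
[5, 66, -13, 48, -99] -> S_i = Random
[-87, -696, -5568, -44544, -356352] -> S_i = -87*8^i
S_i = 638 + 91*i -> [638, 729, 820, 911, 1002]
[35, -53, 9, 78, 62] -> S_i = Random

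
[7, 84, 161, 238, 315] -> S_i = 7 + 77*i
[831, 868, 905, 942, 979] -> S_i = 831 + 37*i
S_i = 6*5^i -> [6, 30, 150, 750, 3750]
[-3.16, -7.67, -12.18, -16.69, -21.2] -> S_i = -3.16 + -4.51*i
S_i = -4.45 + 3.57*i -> [-4.45, -0.88, 2.69, 6.26, 9.83]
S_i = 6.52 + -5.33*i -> [6.52, 1.19, -4.14, -9.47, -14.8]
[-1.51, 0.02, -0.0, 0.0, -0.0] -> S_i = -1.51*(-0.01)^i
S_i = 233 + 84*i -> [233, 317, 401, 485, 569]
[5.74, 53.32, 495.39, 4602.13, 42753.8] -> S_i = 5.74*9.29^i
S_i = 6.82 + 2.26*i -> [6.82, 9.08, 11.34, 13.6, 15.86]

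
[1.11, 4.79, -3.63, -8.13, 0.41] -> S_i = Random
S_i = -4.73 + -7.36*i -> [-4.73, -12.09, -19.45, -26.81, -34.17]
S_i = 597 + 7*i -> [597, 604, 611, 618, 625]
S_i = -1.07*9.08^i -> [-1.07, -9.72, -88.22, -801.02, -7273.23]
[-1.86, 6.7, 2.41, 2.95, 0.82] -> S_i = Random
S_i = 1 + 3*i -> [1, 4, 7, 10, 13]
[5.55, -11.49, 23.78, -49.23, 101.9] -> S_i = 5.55*(-2.07)^i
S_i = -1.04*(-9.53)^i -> [-1.04, 9.91, -94.45, 900.14, -8578.37]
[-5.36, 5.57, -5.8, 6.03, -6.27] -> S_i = -5.36*(-1.04)^i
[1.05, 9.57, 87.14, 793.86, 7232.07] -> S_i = 1.05*9.11^i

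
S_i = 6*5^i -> [6, 30, 150, 750, 3750]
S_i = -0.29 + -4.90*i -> [-0.29, -5.19, -10.09, -14.99, -19.89]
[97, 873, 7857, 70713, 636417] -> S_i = 97*9^i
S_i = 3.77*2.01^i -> [3.77, 7.58, 15.23, 30.61, 61.54]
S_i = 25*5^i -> [25, 125, 625, 3125, 15625]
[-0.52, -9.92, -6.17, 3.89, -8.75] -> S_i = Random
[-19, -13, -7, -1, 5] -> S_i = -19 + 6*i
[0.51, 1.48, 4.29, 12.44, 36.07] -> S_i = 0.51*2.90^i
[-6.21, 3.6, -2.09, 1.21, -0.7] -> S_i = -6.21*(-0.58)^i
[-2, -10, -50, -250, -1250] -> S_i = -2*5^i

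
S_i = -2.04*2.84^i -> [-2.04, -5.79, -16.45, -46.73, -132.71]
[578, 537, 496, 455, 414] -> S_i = 578 + -41*i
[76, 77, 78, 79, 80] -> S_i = 76 + 1*i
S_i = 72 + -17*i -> [72, 55, 38, 21, 4]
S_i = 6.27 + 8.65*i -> [6.27, 14.92, 23.57, 32.22, 40.87]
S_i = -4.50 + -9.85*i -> [-4.5, -14.35, -24.2, -34.05, -43.9]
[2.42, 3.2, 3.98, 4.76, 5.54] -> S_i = 2.42 + 0.78*i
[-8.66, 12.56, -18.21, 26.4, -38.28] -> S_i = -8.66*(-1.45)^i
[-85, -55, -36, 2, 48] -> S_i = Random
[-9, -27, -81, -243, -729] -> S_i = -9*3^i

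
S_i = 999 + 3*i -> [999, 1002, 1005, 1008, 1011]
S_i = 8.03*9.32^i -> [8.03, 74.84, 697.51, 6500.75, 60586.96]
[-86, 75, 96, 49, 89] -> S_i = Random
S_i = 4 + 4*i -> [4, 8, 12, 16, 20]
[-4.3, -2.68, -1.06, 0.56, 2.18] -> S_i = -4.30 + 1.62*i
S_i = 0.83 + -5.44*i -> [0.83, -4.61, -10.05, -15.49, -20.93]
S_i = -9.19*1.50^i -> [-9.19, -13.78, -20.68, -31.02, -46.52]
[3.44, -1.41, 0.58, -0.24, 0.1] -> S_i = 3.44*(-0.41)^i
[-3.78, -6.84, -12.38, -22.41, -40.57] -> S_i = -3.78*1.81^i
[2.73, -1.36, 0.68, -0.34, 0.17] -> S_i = 2.73*(-0.50)^i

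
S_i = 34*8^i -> [34, 272, 2176, 17408, 139264]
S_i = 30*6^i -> [30, 180, 1080, 6480, 38880]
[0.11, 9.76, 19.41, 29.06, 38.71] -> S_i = 0.11 + 9.65*i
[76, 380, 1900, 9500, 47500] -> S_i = 76*5^i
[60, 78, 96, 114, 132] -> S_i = 60 + 18*i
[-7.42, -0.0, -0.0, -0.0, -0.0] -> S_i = -7.42*0.00^i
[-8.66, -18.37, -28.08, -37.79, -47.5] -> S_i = -8.66 + -9.71*i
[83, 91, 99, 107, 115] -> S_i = 83 + 8*i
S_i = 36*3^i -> [36, 108, 324, 972, 2916]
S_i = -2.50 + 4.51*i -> [-2.5, 2.01, 6.52, 11.03, 15.54]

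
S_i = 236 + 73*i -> [236, 309, 382, 455, 528]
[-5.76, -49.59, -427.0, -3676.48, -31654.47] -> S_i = -5.76*8.61^i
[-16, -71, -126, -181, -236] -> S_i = -16 + -55*i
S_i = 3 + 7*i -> [3, 10, 17, 24, 31]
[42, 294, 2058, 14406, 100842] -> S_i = 42*7^i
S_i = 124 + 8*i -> [124, 132, 140, 148, 156]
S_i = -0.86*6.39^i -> [-0.86, -5.5, -35.12, -224.39, -1433.84]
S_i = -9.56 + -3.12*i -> [-9.56, -12.68, -15.8, -18.92, -22.04]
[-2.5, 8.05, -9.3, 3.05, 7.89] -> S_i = Random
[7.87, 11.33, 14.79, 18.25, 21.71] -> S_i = 7.87 + 3.46*i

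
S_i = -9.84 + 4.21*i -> [-9.84, -5.63, -1.42, 2.79, 7.0]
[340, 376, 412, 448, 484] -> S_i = 340 + 36*i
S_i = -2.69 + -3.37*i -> [-2.69, -6.06, -9.43, -12.8, -16.17]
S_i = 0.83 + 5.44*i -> [0.83, 6.27, 11.71, 17.15, 22.59]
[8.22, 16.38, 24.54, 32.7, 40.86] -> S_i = 8.22 + 8.16*i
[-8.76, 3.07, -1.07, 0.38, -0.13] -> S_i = -8.76*(-0.35)^i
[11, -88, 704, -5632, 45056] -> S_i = 11*-8^i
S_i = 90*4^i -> [90, 360, 1440, 5760, 23040]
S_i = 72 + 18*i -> [72, 90, 108, 126, 144]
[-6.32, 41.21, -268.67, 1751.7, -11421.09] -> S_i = -6.32*(-6.52)^i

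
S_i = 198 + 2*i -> [198, 200, 202, 204, 206]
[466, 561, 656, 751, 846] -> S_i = 466 + 95*i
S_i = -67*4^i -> [-67, -268, -1072, -4288, -17152]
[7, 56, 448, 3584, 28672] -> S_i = 7*8^i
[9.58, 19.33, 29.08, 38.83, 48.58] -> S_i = 9.58 + 9.75*i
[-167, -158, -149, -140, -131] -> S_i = -167 + 9*i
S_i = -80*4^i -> [-80, -320, -1280, -5120, -20480]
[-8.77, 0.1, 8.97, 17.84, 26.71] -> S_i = -8.77 + 8.87*i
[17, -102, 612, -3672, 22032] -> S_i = 17*-6^i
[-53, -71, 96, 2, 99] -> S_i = Random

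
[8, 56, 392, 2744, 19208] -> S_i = 8*7^i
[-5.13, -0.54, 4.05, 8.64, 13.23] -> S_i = -5.13 + 4.59*i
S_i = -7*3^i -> [-7, -21, -63, -189, -567]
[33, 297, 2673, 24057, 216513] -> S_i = 33*9^i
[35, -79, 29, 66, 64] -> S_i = Random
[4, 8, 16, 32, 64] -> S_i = 4*2^i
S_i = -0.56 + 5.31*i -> [-0.56, 4.75, 10.06, 15.37, 20.68]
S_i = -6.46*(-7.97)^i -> [-6.46, 51.49, -410.35, 3270.45, -26065.48]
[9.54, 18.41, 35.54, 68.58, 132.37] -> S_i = 9.54*1.93^i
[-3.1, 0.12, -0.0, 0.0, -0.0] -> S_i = -3.10*(-0.04)^i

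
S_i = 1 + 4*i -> [1, 5, 9, 13, 17]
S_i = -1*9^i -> [-1, -9, -81, -729, -6561]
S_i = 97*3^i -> [97, 291, 873, 2619, 7857]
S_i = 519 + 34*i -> [519, 553, 587, 621, 655]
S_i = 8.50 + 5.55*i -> [8.5, 14.05, 19.6, 25.15, 30.7]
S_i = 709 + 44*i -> [709, 753, 797, 841, 885]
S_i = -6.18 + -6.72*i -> [-6.18, -12.9, -19.62, -26.34, -33.06]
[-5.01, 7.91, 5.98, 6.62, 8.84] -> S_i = Random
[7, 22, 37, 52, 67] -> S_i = 7 + 15*i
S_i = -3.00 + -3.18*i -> [-3.0, -6.18, -9.36, -12.54, -15.72]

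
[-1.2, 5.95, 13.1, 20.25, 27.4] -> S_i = -1.20 + 7.15*i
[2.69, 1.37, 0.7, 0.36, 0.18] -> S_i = 2.69*0.51^i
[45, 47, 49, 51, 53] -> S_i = 45 + 2*i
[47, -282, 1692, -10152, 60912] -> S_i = 47*-6^i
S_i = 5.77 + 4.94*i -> [5.77, 10.71, 15.65, 20.59, 25.53]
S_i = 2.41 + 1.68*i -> [2.41, 4.09, 5.77, 7.45, 9.13]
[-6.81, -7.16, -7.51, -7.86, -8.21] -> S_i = -6.81 + -0.35*i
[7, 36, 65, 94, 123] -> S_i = 7 + 29*i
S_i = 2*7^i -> [2, 14, 98, 686, 4802]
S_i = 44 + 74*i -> [44, 118, 192, 266, 340]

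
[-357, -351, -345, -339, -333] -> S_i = -357 + 6*i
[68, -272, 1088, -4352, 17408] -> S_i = 68*-4^i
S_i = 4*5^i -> [4, 20, 100, 500, 2500]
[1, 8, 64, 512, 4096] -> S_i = 1*8^i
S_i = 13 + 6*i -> [13, 19, 25, 31, 37]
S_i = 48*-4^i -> [48, -192, 768, -3072, 12288]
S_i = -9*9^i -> [-9, -81, -729, -6561, -59049]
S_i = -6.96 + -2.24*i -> [-6.96, -9.2, -11.44, -13.68, -15.92]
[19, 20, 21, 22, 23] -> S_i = 19 + 1*i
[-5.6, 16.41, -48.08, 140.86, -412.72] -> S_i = -5.60*(-2.93)^i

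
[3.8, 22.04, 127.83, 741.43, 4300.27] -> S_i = 3.80*5.80^i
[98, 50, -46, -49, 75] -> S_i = Random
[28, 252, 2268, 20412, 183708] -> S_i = 28*9^i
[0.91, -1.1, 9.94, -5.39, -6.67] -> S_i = Random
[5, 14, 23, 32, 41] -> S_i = 5 + 9*i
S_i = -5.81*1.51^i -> [-5.81, -8.77, -13.25, -20.0, -30.21]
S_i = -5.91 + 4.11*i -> [-5.91, -1.8, 2.31, 6.42, 10.53]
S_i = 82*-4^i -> [82, -328, 1312, -5248, 20992]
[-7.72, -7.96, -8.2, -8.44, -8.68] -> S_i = -7.72 + -0.24*i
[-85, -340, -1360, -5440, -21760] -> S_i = -85*4^i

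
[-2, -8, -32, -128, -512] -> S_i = -2*4^i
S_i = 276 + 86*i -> [276, 362, 448, 534, 620]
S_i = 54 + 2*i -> [54, 56, 58, 60, 62]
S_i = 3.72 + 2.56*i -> [3.72, 6.28, 8.84, 11.4, 13.96]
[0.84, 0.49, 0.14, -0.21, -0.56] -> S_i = 0.84 + -0.35*i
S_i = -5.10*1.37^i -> [-5.1, -6.99, -9.57, -13.11, -17.97]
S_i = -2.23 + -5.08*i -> [-2.23, -7.31, -12.39, -17.47, -22.55]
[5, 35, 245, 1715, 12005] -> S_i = 5*7^i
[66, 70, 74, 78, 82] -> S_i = 66 + 4*i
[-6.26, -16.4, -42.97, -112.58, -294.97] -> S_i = -6.26*2.62^i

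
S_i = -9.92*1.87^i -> [-9.92, -18.55, -34.69, -64.87, -121.3]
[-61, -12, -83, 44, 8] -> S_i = Random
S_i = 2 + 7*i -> [2, 9, 16, 23, 30]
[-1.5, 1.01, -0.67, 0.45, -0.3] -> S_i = -1.50*(-0.67)^i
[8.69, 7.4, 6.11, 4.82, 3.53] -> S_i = 8.69 + -1.29*i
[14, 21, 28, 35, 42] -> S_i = 14 + 7*i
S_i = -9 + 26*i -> [-9, 17, 43, 69, 95]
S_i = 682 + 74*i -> [682, 756, 830, 904, 978]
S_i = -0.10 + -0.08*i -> [-0.1, -0.18, -0.26, -0.34, -0.42]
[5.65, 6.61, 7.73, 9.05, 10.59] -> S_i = 5.65*1.17^i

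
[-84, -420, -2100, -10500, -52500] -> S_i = -84*5^i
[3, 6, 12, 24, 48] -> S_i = 3*2^i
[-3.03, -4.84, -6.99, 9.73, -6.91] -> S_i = Random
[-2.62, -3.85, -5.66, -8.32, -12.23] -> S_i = -2.62*1.47^i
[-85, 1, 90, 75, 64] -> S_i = Random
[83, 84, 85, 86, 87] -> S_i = 83 + 1*i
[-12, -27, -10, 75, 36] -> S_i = Random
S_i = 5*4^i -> [5, 20, 80, 320, 1280]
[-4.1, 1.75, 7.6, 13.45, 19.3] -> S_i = -4.10 + 5.85*i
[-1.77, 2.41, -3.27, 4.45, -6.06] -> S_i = -1.77*(-1.36)^i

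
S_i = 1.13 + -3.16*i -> [1.13, -2.03, -5.19, -8.35, -11.51]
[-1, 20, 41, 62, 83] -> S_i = -1 + 21*i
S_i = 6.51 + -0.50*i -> [6.51, 6.01, 5.51, 5.01, 4.51]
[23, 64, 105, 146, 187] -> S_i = 23 + 41*i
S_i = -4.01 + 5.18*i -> [-4.01, 1.17, 6.35, 11.53, 16.71]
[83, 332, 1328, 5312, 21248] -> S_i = 83*4^i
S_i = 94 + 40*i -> [94, 134, 174, 214, 254]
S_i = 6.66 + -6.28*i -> [6.66, 0.38, -5.9, -12.18, -18.46]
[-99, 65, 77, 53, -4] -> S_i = Random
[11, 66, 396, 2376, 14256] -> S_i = 11*6^i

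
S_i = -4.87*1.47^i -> [-4.87, -7.16, -10.52, -15.47, -22.74]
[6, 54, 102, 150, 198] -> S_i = 6 + 48*i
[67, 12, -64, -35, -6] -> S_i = Random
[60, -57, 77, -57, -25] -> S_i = Random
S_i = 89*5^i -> [89, 445, 2225, 11125, 55625]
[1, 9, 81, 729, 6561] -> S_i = 1*9^i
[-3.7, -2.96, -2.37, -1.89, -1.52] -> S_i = -3.70*0.80^i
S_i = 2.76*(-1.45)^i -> [2.76, -4.0, 5.8, -8.41, 12.2]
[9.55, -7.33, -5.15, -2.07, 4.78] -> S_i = Random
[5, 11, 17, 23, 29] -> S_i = 5 + 6*i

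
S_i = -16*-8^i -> [-16, 128, -1024, 8192, -65536]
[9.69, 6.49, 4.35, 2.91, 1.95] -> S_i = 9.69*0.67^i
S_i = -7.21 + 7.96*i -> [-7.21, 0.75, 8.71, 16.67, 24.63]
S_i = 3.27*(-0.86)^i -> [3.27, -2.81, 2.42, -2.08, 1.79]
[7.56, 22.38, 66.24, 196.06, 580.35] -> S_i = 7.56*2.96^i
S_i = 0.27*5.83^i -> [0.27, 1.57, 9.18, 53.5, 311.92]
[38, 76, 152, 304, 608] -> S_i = 38*2^i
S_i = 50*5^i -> [50, 250, 1250, 6250, 31250]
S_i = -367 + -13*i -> [-367, -380, -393, -406, -419]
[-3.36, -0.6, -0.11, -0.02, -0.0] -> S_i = -3.36*0.18^i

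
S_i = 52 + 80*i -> [52, 132, 212, 292, 372]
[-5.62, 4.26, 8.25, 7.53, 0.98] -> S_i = Random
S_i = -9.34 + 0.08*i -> [-9.34, -9.26, -9.18, -9.1, -9.02]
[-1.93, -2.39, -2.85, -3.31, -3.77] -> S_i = -1.93 + -0.46*i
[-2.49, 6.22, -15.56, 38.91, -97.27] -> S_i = -2.49*(-2.50)^i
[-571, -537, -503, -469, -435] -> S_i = -571 + 34*i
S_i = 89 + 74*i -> [89, 163, 237, 311, 385]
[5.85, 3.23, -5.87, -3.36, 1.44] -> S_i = Random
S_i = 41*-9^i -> [41, -369, 3321, -29889, 269001]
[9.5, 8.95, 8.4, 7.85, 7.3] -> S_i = 9.50 + -0.55*i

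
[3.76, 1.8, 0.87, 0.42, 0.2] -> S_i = 3.76*0.48^i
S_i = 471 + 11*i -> [471, 482, 493, 504, 515]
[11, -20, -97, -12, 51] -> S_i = Random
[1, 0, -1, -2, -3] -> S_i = 1 + -1*i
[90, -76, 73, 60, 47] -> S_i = Random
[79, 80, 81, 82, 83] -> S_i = 79 + 1*i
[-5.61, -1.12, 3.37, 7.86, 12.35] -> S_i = -5.61 + 4.49*i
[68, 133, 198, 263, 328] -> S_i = 68 + 65*i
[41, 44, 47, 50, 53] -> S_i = 41 + 3*i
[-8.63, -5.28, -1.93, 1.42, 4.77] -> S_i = -8.63 + 3.35*i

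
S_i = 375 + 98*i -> [375, 473, 571, 669, 767]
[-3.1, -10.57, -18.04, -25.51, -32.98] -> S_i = -3.10 + -7.47*i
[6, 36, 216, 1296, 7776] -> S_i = 6*6^i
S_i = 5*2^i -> [5, 10, 20, 40, 80]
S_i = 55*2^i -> [55, 110, 220, 440, 880]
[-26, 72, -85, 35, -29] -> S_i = Random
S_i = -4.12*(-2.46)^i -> [-4.12, 10.14, -24.93, 61.33, -150.88]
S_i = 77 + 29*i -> [77, 106, 135, 164, 193]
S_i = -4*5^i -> [-4, -20, -100, -500, -2500]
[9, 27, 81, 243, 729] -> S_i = 9*3^i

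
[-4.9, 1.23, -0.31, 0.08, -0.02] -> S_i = -4.90*(-0.25)^i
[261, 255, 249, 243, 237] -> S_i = 261 + -6*i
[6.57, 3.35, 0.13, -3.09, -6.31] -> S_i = 6.57 + -3.22*i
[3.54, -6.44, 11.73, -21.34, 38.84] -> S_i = 3.54*(-1.82)^i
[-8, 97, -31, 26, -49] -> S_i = Random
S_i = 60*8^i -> [60, 480, 3840, 30720, 245760]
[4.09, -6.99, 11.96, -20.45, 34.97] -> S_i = 4.09*(-1.71)^i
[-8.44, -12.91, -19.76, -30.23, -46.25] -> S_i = -8.44*1.53^i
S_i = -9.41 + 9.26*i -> [-9.41, -0.15, 9.11, 18.37, 27.63]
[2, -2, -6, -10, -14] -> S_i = 2 + -4*i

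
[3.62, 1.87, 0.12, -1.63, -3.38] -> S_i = 3.62 + -1.75*i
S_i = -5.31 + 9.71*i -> [-5.31, 4.4, 14.11, 23.82, 33.53]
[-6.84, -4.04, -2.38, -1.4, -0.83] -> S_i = -6.84*0.59^i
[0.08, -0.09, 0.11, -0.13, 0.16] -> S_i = 0.08*(-1.18)^i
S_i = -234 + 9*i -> [-234, -225, -216, -207, -198]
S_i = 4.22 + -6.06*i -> [4.22, -1.84, -7.9, -13.96, -20.02]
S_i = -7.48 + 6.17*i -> [-7.48, -1.31, 4.86, 11.03, 17.2]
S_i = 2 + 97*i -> [2, 99, 196, 293, 390]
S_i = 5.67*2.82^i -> [5.67, 15.99, 45.09, 127.15, 358.57]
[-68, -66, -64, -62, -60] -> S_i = -68 + 2*i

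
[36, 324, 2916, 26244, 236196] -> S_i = 36*9^i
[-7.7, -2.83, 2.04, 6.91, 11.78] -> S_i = -7.70 + 4.87*i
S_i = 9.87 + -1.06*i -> [9.87, 8.81, 7.75, 6.69, 5.63]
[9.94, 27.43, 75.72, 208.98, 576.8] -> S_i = 9.94*2.76^i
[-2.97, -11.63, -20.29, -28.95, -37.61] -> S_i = -2.97 + -8.66*i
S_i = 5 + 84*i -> [5, 89, 173, 257, 341]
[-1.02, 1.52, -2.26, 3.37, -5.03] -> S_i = -1.02*(-1.49)^i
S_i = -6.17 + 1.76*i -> [-6.17, -4.41, -2.65, -0.89, 0.87]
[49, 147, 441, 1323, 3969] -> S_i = 49*3^i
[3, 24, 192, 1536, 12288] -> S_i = 3*8^i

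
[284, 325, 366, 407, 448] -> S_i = 284 + 41*i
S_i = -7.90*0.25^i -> [-7.9, -1.98, -0.49, -0.12, -0.03]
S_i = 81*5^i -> [81, 405, 2025, 10125, 50625]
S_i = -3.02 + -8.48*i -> [-3.02, -11.5, -19.98, -28.46, -36.94]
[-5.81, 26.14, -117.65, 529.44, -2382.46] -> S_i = -5.81*(-4.50)^i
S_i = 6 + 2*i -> [6, 8, 10, 12, 14]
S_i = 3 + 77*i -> [3, 80, 157, 234, 311]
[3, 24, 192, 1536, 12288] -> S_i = 3*8^i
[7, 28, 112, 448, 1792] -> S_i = 7*4^i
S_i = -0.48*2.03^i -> [-0.48, -0.97, -1.98, -4.02, -8.15]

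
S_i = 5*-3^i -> [5, -15, 45, -135, 405]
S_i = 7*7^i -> [7, 49, 343, 2401, 16807]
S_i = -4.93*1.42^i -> [-4.93, -7.0, -9.94, -14.12, -20.04]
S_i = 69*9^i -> [69, 621, 5589, 50301, 452709]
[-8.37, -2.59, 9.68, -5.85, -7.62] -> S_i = Random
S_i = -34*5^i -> [-34, -170, -850, -4250, -21250]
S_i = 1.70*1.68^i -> [1.7, 2.86, 4.8, 8.06, 13.54]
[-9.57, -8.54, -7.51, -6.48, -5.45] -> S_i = -9.57 + 1.03*i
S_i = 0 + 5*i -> [0, 5, 10, 15, 20]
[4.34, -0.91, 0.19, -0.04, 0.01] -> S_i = 4.34*(-0.21)^i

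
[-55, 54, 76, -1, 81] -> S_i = Random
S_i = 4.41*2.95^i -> [4.41, 13.01, 38.38, 113.22, 333.98]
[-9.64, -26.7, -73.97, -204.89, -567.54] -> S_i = -9.64*2.77^i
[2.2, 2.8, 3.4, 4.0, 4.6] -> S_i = 2.20 + 0.60*i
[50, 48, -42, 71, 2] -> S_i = Random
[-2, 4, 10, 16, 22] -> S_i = -2 + 6*i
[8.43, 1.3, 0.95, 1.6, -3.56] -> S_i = Random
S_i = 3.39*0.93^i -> [3.39, 3.15, 2.93, 2.73, 2.54]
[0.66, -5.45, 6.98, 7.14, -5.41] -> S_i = Random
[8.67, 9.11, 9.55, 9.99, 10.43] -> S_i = 8.67 + 0.44*i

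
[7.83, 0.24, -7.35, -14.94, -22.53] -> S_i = 7.83 + -7.59*i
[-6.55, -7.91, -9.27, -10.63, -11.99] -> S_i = -6.55 + -1.36*i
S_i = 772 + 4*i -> [772, 776, 780, 784, 788]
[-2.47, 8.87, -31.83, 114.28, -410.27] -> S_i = -2.47*(-3.59)^i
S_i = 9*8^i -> [9, 72, 576, 4608, 36864]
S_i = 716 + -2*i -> [716, 714, 712, 710, 708]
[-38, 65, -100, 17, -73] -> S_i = Random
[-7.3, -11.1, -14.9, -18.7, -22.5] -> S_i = -7.30 + -3.80*i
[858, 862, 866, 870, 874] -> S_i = 858 + 4*i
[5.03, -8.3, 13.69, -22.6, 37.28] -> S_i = 5.03*(-1.65)^i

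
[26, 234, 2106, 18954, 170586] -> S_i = 26*9^i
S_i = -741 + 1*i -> [-741, -740, -739, -738, -737]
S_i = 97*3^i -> [97, 291, 873, 2619, 7857]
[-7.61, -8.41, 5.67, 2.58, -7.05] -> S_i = Random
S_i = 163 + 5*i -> [163, 168, 173, 178, 183]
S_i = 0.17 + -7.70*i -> [0.17, -7.53, -15.23, -22.93, -30.63]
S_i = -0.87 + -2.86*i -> [-0.87, -3.73, -6.59, -9.45, -12.31]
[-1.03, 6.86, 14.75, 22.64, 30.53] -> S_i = -1.03 + 7.89*i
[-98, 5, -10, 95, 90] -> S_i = Random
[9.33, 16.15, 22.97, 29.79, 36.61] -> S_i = 9.33 + 6.82*i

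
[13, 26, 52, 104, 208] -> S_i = 13*2^i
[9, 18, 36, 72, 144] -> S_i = 9*2^i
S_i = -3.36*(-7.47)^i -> [-3.36, 25.1, -187.49, 1400.56, -10462.17]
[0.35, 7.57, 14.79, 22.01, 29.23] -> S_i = 0.35 + 7.22*i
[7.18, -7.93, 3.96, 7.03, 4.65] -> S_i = Random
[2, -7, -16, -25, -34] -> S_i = 2 + -9*i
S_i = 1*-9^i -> [1, -9, 81, -729, 6561]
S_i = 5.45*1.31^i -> [5.45, 7.14, 9.35, 12.25, 16.05]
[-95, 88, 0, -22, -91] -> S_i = Random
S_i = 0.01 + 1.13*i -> [0.01, 1.14, 2.27, 3.4, 4.53]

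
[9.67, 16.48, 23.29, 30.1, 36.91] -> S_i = 9.67 + 6.81*i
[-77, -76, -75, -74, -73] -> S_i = -77 + 1*i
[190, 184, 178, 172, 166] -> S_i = 190 + -6*i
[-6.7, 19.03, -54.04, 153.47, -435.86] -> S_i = -6.70*(-2.84)^i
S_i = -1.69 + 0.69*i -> [-1.69, -1.0, -0.31, 0.38, 1.07]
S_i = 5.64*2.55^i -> [5.64, 14.38, 36.67, 93.52, 238.47]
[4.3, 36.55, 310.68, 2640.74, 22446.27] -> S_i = 4.30*8.50^i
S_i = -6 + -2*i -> [-6, -8, -10, -12, -14]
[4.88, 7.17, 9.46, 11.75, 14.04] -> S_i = 4.88 + 2.29*i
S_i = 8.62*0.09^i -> [8.62, 0.78, 0.07, 0.01, 0.0]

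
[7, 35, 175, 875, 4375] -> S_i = 7*5^i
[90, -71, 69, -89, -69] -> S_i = Random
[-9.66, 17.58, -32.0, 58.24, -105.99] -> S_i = -9.66*(-1.82)^i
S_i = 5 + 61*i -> [5, 66, 127, 188, 249]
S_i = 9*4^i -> [9, 36, 144, 576, 2304]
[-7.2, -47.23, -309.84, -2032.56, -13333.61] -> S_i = -7.20*6.56^i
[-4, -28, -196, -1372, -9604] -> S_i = -4*7^i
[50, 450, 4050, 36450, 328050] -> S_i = 50*9^i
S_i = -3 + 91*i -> [-3, 88, 179, 270, 361]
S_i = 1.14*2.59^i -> [1.14, 2.95, 7.65, 19.81, 51.3]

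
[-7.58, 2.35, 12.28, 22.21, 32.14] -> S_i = -7.58 + 9.93*i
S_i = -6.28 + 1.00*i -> [-6.28, -5.28, -4.28, -3.28, -2.28]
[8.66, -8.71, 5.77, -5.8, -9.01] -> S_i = Random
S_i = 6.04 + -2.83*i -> [6.04, 3.21, 0.38, -2.45, -5.28]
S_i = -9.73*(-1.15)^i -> [-9.73, 11.19, -12.87, 14.8, -17.02]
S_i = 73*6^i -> [73, 438, 2628, 15768, 94608]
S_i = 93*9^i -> [93, 837, 7533, 67797, 610173]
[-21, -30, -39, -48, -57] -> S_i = -21 + -9*i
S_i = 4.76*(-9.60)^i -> [4.76, -45.7, 438.68, -4211.34, 40428.9]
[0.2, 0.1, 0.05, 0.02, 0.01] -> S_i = 0.20*0.49^i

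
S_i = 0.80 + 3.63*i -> [0.8, 4.43, 8.06, 11.69, 15.32]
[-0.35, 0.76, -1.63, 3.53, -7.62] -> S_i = -0.35*(-2.16)^i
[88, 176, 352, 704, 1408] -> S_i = 88*2^i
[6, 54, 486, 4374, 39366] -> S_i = 6*9^i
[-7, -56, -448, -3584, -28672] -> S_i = -7*8^i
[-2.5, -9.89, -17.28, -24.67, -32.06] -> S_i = -2.50 + -7.39*i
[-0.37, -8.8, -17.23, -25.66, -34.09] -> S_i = -0.37 + -8.43*i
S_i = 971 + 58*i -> [971, 1029, 1087, 1145, 1203]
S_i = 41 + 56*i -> [41, 97, 153, 209, 265]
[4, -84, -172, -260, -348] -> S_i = 4 + -88*i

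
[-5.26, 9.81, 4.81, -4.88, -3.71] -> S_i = Random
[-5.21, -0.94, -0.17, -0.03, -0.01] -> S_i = -5.21*0.18^i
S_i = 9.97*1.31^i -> [9.97, 13.06, 17.11, 22.41, 29.36]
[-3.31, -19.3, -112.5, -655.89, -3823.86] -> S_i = -3.31*5.83^i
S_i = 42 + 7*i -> [42, 49, 56, 63, 70]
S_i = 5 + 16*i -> [5, 21, 37, 53, 69]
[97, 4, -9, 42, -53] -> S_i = Random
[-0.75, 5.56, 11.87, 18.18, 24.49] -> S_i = -0.75 + 6.31*i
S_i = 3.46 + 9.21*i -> [3.46, 12.67, 21.88, 31.09, 40.3]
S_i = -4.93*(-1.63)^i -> [-4.93, 8.04, -13.1, 21.35, -34.8]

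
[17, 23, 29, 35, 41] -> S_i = 17 + 6*i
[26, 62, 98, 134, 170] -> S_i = 26 + 36*i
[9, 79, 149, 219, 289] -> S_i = 9 + 70*i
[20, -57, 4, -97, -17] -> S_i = Random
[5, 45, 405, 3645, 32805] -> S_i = 5*9^i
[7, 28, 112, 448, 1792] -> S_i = 7*4^i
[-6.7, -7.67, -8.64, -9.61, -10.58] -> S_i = -6.70 + -0.97*i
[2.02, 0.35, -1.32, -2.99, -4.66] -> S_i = 2.02 + -1.67*i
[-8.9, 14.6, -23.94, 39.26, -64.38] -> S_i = -8.90*(-1.64)^i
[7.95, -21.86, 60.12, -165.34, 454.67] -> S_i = 7.95*(-2.75)^i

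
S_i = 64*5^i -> [64, 320, 1600, 8000, 40000]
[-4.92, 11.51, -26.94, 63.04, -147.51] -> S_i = -4.92*(-2.34)^i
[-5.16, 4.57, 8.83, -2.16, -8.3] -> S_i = Random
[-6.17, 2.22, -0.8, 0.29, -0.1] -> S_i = -6.17*(-0.36)^i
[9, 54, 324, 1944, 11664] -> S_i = 9*6^i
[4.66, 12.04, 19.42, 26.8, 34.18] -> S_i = 4.66 + 7.38*i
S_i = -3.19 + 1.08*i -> [-3.19, -2.11, -1.03, 0.05, 1.13]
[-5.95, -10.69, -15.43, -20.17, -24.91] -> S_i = -5.95 + -4.74*i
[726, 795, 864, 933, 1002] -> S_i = 726 + 69*i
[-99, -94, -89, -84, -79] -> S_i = -99 + 5*i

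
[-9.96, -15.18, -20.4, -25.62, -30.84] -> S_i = -9.96 + -5.22*i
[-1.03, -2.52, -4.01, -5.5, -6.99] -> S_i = -1.03 + -1.49*i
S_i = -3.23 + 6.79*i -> [-3.23, 3.56, 10.35, 17.14, 23.93]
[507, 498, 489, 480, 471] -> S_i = 507 + -9*i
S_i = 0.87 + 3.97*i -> [0.87, 4.84, 8.81, 12.78, 16.75]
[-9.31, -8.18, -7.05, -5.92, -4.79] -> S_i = -9.31 + 1.13*i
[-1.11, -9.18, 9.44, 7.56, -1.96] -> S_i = Random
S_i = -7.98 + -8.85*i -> [-7.98, -16.83, -25.68, -34.53, -43.38]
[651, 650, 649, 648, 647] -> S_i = 651 + -1*i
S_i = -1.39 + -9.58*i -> [-1.39, -10.97, -20.55, -30.13, -39.71]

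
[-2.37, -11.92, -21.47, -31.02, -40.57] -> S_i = -2.37 + -9.55*i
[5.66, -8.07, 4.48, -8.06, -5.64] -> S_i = Random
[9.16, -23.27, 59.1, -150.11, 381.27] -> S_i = 9.16*(-2.54)^i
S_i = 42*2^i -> [42, 84, 168, 336, 672]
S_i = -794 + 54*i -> [-794, -740, -686, -632, -578]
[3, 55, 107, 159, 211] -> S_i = 3 + 52*i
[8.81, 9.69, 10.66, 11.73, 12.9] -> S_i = 8.81*1.10^i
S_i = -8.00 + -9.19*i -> [-8.0, -17.19, -26.38, -35.57, -44.76]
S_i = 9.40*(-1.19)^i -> [9.4, -11.19, 13.31, -15.84, 18.85]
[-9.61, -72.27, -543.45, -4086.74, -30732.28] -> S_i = -9.61*7.52^i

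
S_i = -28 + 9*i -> [-28, -19, -10, -1, 8]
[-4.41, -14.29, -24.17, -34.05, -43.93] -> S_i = -4.41 + -9.88*i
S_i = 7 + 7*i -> [7, 14, 21, 28, 35]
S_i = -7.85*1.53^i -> [-7.85, -12.01, -18.38, -28.12, -43.02]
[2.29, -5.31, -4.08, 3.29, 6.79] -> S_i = Random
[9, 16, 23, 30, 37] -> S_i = 9 + 7*i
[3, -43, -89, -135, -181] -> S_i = 3 + -46*i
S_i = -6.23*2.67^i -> [-6.23, -16.63, -44.41, -118.58, -316.62]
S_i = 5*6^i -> [5, 30, 180, 1080, 6480]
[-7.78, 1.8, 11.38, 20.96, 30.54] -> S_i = -7.78 + 9.58*i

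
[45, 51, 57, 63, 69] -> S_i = 45 + 6*i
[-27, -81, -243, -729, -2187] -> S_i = -27*3^i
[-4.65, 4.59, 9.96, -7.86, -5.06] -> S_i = Random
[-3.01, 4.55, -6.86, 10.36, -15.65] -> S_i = -3.01*(-1.51)^i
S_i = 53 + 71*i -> [53, 124, 195, 266, 337]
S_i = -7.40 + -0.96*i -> [-7.4, -8.36, -9.32, -10.28, -11.24]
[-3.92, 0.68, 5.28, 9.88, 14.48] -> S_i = -3.92 + 4.60*i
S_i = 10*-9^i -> [10, -90, 810, -7290, 65610]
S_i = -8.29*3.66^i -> [-8.29, -30.34, -111.05, -406.44, -1487.58]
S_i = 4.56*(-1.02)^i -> [4.56, -4.65, 4.74, -4.84, 4.94]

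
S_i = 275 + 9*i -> [275, 284, 293, 302, 311]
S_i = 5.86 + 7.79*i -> [5.86, 13.65, 21.44, 29.23, 37.02]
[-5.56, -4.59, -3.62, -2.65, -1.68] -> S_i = -5.56 + 0.97*i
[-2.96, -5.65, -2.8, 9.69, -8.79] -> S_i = Random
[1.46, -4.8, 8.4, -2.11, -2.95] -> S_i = Random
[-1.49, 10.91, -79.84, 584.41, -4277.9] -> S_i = -1.49*(-7.32)^i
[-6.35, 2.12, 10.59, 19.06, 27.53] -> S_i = -6.35 + 8.47*i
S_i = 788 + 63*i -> [788, 851, 914, 977, 1040]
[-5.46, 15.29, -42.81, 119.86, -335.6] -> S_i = -5.46*(-2.80)^i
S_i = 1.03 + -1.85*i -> [1.03, -0.82, -2.67, -4.52, -6.37]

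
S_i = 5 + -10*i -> [5, -5, -15, -25, -35]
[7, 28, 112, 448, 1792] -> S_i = 7*4^i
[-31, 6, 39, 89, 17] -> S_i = Random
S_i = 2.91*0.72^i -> [2.91, 2.1, 1.51, 1.09, 0.78]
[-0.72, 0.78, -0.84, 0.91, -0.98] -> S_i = -0.72*(-1.08)^i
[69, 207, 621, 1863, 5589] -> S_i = 69*3^i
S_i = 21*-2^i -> [21, -42, 84, -168, 336]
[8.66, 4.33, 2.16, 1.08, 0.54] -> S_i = 8.66*0.50^i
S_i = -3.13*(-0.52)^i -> [-3.13, 1.63, -0.85, 0.44, -0.23]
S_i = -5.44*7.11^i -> [-5.44, -38.68, -275.0, -1955.27, -13902.0]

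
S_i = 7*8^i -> [7, 56, 448, 3584, 28672]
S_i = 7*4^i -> [7, 28, 112, 448, 1792]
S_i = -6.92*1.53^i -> [-6.92, -10.59, -16.2, -24.78, -37.92]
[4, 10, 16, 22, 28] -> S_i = 4 + 6*i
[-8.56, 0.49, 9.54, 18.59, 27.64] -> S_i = -8.56 + 9.05*i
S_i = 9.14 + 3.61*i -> [9.14, 12.75, 16.36, 19.97, 23.58]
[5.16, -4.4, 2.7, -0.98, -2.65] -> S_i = Random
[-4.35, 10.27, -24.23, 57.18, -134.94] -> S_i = -4.35*(-2.36)^i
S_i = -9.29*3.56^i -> [-9.29, -33.07, -117.74, -419.15, -1492.16]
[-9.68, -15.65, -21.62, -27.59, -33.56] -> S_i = -9.68 + -5.97*i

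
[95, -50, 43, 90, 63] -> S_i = Random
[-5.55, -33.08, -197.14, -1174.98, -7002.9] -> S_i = -5.55*5.96^i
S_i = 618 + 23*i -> [618, 641, 664, 687, 710]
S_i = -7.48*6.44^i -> [-7.48, -48.17, -310.22, -1997.83, -12866.05]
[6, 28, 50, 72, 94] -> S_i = 6 + 22*i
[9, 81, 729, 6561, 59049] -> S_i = 9*9^i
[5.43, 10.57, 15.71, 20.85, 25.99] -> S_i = 5.43 + 5.14*i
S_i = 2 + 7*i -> [2, 9, 16, 23, 30]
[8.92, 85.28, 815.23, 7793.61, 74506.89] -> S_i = 8.92*9.56^i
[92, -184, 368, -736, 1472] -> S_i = 92*-2^i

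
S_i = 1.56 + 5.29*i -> [1.56, 6.85, 12.14, 17.43, 22.72]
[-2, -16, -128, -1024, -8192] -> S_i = -2*8^i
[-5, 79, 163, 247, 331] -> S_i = -5 + 84*i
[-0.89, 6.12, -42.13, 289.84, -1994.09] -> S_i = -0.89*(-6.88)^i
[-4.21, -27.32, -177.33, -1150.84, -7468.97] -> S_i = -4.21*6.49^i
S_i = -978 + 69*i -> [-978, -909, -840, -771, -702]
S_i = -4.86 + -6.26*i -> [-4.86, -11.12, -17.38, -23.64, -29.9]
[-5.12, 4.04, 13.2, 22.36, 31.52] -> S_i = -5.12 + 9.16*i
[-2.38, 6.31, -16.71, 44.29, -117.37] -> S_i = -2.38*(-2.65)^i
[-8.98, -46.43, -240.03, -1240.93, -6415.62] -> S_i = -8.98*5.17^i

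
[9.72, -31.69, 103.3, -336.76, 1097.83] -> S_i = 9.72*(-3.26)^i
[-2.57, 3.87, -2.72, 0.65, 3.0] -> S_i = Random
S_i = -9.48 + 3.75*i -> [-9.48, -5.73, -1.98, 1.77, 5.52]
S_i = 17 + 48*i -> [17, 65, 113, 161, 209]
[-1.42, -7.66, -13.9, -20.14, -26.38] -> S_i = -1.42 + -6.24*i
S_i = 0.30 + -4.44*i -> [0.3, -4.14, -8.58, -13.02, -17.46]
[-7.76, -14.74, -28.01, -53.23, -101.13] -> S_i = -7.76*1.90^i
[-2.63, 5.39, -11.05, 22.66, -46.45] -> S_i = -2.63*(-2.05)^i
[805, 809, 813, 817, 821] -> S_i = 805 + 4*i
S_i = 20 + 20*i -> [20, 40, 60, 80, 100]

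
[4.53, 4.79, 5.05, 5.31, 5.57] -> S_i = 4.53 + 0.26*i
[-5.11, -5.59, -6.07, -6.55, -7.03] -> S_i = -5.11 + -0.48*i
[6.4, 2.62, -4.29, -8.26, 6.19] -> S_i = Random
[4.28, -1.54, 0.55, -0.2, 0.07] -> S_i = 4.28*(-0.36)^i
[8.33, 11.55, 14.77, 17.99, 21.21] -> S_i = 8.33 + 3.22*i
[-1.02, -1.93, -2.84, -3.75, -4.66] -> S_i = -1.02 + -0.91*i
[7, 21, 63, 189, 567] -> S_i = 7*3^i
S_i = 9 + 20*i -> [9, 29, 49, 69, 89]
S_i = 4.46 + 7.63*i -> [4.46, 12.09, 19.72, 27.35, 34.98]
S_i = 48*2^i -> [48, 96, 192, 384, 768]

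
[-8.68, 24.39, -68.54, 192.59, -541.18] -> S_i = -8.68*(-2.81)^i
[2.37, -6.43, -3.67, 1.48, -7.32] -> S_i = Random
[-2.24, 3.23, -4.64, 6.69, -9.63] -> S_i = -2.24*(-1.44)^i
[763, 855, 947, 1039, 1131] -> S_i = 763 + 92*i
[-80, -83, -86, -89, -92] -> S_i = -80 + -3*i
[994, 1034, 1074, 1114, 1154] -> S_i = 994 + 40*i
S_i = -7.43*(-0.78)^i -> [-7.43, 5.8, -4.52, 3.53, -2.75]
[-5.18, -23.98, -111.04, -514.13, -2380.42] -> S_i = -5.18*4.63^i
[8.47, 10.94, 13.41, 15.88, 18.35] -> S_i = 8.47 + 2.47*i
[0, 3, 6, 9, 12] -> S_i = 0 + 3*i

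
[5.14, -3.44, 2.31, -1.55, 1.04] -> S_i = 5.14*(-0.67)^i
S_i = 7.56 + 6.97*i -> [7.56, 14.53, 21.5, 28.47, 35.44]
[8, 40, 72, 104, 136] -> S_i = 8 + 32*i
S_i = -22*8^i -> [-22, -176, -1408, -11264, -90112]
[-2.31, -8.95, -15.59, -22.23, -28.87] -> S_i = -2.31 + -6.64*i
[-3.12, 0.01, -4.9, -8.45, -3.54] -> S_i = Random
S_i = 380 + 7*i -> [380, 387, 394, 401, 408]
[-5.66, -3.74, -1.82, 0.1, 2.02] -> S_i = -5.66 + 1.92*i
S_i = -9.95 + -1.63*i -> [-9.95, -11.58, -13.21, -14.84, -16.47]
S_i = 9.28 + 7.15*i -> [9.28, 16.43, 23.58, 30.73, 37.88]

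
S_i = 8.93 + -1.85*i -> [8.93, 7.08, 5.23, 3.38, 1.53]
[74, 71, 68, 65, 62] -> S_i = 74 + -3*i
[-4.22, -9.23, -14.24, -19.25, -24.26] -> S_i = -4.22 + -5.01*i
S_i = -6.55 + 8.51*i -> [-6.55, 1.96, 10.47, 18.98, 27.49]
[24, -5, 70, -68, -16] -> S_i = Random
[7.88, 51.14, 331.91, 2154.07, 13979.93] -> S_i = 7.88*6.49^i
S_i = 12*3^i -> [12, 36, 108, 324, 972]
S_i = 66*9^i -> [66, 594, 5346, 48114, 433026]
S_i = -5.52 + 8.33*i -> [-5.52, 2.81, 11.14, 19.47, 27.8]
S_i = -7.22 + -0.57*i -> [-7.22, -7.79, -8.36, -8.93, -9.5]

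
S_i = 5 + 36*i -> [5, 41, 77, 113, 149]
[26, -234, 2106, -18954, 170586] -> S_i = 26*-9^i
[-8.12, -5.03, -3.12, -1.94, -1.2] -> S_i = -8.12*0.62^i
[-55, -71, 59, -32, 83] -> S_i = Random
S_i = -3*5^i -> [-3, -15, -75, -375, -1875]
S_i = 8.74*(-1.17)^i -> [8.74, -10.23, 11.96, -14.0, 16.38]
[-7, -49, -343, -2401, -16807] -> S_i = -7*7^i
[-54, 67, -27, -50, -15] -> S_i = Random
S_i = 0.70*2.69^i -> [0.7, 1.88, 5.07, 13.63, 36.65]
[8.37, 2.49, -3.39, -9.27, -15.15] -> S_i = 8.37 + -5.88*i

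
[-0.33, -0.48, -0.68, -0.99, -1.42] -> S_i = -0.33*1.44^i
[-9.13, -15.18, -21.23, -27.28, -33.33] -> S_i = -9.13 + -6.05*i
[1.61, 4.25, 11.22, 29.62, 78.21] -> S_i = 1.61*2.64^i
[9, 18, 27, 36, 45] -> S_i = 9 + 9*i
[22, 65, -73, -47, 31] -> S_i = Random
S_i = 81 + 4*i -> [81, 85, 89, 93, 97]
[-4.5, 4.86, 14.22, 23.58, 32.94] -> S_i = -4.50 + 9.36*i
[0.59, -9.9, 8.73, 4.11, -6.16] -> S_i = Random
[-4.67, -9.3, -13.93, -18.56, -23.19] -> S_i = -4.67 + -4.63*i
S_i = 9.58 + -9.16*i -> [9.58, 0.42, -8.74, -17.9, -27.06]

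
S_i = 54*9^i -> [54, 486, 4374, 39366, 354294]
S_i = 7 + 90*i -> [7, 97, 187, 277, 367]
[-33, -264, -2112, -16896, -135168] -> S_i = -33*8^i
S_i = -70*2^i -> [-70, -140, -280, -560, -1120]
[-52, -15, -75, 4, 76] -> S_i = Random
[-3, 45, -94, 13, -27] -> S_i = Random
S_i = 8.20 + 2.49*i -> [8.2, 10.69, 13.18, 15.67, 18.16]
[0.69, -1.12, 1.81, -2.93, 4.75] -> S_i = 0.69*(-1.62)^i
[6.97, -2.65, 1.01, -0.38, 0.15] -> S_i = 6.97*(-0.38)^i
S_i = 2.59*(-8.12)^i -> [2.59, -21.03, 170.77, -1386.65, 11259.62]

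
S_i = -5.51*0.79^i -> [-5.51, -4.35, -3.44, -2.72, -2.15]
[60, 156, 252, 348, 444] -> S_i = 60 + 96*i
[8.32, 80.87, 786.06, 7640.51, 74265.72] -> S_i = 8.32*9.72^i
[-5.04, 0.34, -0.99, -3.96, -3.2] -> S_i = Random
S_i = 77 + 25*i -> [77, 102, 127, 152, 177]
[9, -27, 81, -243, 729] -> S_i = 9*-3^i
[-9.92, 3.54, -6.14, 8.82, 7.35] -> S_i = Random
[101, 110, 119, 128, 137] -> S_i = 101 + 9*i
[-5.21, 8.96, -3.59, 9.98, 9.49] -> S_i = Random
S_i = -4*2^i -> [-4, -8, -16, -32, -64]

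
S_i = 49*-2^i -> [49, -98, 196, -392, 784]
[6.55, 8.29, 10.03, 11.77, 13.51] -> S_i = 6.55 + 1.74*i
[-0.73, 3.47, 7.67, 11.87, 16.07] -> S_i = -0.73 + 4.20*i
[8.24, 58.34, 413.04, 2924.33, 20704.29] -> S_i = 8.24*7.08^i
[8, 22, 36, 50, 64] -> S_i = 8 + 14*i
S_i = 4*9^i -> [4, 36, 324, 2916, 26244]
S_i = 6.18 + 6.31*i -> [6.18, 12.49, 18.8, 25.11, 31.42]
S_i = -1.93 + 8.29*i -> [-1.93, 6.36, 14.65, 22.94, 31.23]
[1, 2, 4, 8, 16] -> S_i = 1*2^i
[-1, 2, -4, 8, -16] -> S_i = -1*-2^i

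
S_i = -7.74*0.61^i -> [-7.74, -4.72, -2.88, -1.76, -1.07]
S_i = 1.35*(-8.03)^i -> [1.35, -10.84, 87.05, -699.01, 5613.01]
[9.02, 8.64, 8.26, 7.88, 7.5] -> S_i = 9.02 + -0.38*i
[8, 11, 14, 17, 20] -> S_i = 8 + 3*i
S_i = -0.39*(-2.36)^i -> [-0.39, 0.92, -2.17, 5.13, -12.1]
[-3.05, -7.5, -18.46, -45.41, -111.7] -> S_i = -3.05*2.46^i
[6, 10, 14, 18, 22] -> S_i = 6 + 4*i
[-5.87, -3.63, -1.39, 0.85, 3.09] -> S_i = -5.87 + 2.24*i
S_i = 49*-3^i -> [49, -147, 441, -1323, 3969]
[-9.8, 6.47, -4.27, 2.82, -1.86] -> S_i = -9.80*(-0.66)^i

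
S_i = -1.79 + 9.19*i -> [-1.79, 7.4, 16.59, 25.78, 34.97]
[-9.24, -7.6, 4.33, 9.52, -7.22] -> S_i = Random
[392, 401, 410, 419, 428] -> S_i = 392 + 9*i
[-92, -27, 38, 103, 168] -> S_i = -92 + 65*i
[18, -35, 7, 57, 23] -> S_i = Random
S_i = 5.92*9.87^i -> [5.92, 58.43, 576.71, 5692.11, 56181.11]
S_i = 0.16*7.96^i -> [0.16, 1.27, 10.14, 80.7, 642.35]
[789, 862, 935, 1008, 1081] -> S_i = 789 + 73*i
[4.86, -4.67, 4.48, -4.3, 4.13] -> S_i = 4.86*(-0.96)^i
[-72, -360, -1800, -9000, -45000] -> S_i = -72*5^i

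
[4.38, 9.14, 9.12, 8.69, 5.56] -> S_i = Random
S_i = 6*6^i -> [6, 36, 216, 1296, 7776]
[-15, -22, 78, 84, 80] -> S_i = Random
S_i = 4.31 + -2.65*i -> [4.31, 1.66, -0.99, -3.64, -6.29]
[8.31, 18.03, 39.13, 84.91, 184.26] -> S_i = 8.31*2.17^i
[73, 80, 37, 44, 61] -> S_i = Random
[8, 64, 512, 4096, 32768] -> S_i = 8*8^i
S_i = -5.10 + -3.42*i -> [-5.1, -8.52, -11.94, -15.36, -18.78]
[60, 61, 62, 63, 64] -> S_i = 60 + 1*i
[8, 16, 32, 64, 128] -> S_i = 8*2^i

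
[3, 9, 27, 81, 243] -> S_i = 3*3^i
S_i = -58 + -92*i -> [-58, -150, -242, -334, -426]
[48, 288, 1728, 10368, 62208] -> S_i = 48*6^i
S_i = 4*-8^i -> [4, -32, 256, -2048, 16384]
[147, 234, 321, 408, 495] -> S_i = 147 + 87*i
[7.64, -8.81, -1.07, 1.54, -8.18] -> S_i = Random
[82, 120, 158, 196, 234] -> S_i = 82 + 38*i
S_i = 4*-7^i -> [4, -28, 196, -1372, 9604]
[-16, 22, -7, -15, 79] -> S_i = Random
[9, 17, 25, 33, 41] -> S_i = 9 + 8*i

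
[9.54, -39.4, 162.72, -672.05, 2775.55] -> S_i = 9.54*(-4.13)^i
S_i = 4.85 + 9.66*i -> [4.85, 14.51, 24.17, 33.83, 43.49]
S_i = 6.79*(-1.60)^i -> [6.79, -10.86, 17.38, -27.81, 44.5]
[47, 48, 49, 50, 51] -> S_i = 47 + 1*i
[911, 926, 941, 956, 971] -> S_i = 911 + 15*i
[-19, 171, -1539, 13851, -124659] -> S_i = -19*-9^i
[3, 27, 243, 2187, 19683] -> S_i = 3*9^i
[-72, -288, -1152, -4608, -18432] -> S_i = -72*4^i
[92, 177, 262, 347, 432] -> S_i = 92 + 85*i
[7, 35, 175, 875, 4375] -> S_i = 7*5^i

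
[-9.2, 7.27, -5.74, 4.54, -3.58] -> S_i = -9.20*(-0.79)^i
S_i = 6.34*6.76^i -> [6.34, 42.86, 289.72, 1958.53, 13239.64]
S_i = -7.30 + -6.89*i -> [-7.3, -14.19, -21.08, -27.97, -34.86]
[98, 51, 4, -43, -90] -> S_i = 98 + -47*i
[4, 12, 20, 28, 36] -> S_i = 4 + 8*i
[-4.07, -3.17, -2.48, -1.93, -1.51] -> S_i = -4.07*0.78^i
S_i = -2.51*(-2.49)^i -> [-2.51, 6.25, -15.56, 38.75, -96.49]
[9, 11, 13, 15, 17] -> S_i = 9 + 2*i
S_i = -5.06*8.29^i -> [-5.06, -41.95, -347.74, -2882.8, -23898.39]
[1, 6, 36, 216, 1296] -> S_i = 1*6^i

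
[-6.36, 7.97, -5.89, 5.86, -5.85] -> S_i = Random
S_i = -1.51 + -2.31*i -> [-1.51, -3.82, -6.13, -8.44, -10.75]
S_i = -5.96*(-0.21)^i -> [-5.96, 1.25, -0.26, 0.06, -0.01]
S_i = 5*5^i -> [5, 25, 125, 625, 3125]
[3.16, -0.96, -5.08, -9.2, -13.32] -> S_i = 3.16 + -4.12*i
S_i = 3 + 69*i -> [3, 72, 141, 210, 279]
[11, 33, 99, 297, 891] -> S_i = 11*3^i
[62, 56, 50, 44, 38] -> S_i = 62 + -6*i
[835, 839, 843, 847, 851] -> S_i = 835 + 4*i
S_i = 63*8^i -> [63, 504, 4032, 32256, 258048]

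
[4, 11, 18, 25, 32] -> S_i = 4 + 7*i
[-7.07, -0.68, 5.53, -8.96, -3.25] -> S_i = Random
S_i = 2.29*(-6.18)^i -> [2.29, -14.15, 87.46, -540.51, 3340.33]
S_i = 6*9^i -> [6, 54, 486, 4374, 39366]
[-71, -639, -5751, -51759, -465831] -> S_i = -71*9^i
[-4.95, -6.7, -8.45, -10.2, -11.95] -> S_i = -4.95 + -1.75*i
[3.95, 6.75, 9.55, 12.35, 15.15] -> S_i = 3.95 + 2.80*i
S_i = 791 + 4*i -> [791, 795, 799, 803, 807]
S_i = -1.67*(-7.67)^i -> [-1.67, 12.81, -98.24, 753.53, -5779.6]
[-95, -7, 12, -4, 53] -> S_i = Random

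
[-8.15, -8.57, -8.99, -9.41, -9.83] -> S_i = -8.15 + -0.42*i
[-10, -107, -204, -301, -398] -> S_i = -10 + -97*i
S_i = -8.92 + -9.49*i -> [-8.92, -18.41, -27.9, -37.39, -46.88]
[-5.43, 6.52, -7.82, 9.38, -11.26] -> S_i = -5.43*(-1.20)^i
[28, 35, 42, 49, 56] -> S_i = 28 + 7*i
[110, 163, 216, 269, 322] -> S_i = 110 + 53*i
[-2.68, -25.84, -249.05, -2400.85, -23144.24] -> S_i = -2.68*9.64^i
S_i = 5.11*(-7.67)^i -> [5.11, -39.19, 300.62, -2305.72, 17684.89]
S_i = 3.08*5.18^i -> [3.08, 15.95, 82.64, 428.09, 2217.53]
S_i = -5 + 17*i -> [-5, 12, 29, 46, 63]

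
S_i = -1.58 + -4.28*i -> [-1.58, -5.86, -10.14, -14.42, -18.7]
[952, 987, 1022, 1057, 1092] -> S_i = 952 + 35*i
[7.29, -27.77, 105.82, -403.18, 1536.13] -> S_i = 7.29*(-3.81)^i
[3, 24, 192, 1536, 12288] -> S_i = 3*8^i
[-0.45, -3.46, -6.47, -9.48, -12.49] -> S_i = -0.45 + -3.01*i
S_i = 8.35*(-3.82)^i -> [8.35, -31.9, 121.85, -465.45, 1778.03]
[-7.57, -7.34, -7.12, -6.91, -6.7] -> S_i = -7.57*0.97^i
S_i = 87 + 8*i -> [87, 95, 103, 111, 119]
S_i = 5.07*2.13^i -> [5.07, 10.8, 23.0, 48.99, 104.36]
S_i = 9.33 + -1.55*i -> [9.33, 7.78, 6.23, 4.68, 3.13]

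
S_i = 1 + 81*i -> [1, 82, 163, 244, 325]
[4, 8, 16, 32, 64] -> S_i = 4*2^i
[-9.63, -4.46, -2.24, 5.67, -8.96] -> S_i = Random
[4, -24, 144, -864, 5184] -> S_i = 4*-6^i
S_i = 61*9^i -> [61, 549, 4941, 44469, 400221]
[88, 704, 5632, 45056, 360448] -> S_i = 88*8^i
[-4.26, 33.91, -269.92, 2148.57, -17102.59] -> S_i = -4.26*(-7.96)^i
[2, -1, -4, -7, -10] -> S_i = 2 + -3*i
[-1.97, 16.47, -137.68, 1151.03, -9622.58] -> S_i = -1.97*(-8.36)^i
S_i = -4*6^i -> [-4, -24, -144, -864, -5184]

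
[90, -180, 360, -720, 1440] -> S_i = 90*-2^i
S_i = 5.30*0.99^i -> [5.3, 5.25, 5.19, 5.14, 5.09]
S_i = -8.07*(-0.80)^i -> [-8.07, 6.46, -5.16, 4.13, -3.31]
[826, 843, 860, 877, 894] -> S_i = 826 + 17*i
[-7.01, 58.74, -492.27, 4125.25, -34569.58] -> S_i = -7.01*(-8.38)^i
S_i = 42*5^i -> [42, 210, 1050, 5250, 26250]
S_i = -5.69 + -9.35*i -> [-5.69, -15.04, -24.39, -33.74, -43.09]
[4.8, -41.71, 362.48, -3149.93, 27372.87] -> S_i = 4.80*(-8.69)^i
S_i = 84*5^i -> [84, 420, 2100, 10500, 52500]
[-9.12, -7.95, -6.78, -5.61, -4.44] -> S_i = -9.12 + 1.17*i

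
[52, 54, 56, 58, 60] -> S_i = 52 + 2*i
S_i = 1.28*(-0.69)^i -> [1.28, -0.88, 0.61, -0.42, 0.29]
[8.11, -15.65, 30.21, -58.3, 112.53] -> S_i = 8.11*(-1.93)^i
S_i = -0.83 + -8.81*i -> [-0.83, -9.64, -18.45, -27.26, -36.07]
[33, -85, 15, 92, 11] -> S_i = Random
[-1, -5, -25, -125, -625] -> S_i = -1*5^i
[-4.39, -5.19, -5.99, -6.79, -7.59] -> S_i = -4.39 + -0.80*i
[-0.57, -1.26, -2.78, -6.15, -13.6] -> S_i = -0.57*2.21^i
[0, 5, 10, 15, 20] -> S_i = 0 + 5*i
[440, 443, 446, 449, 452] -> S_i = 440 + 3*i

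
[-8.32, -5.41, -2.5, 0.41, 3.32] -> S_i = -8.32 + 2.91*i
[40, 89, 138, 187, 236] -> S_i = 40 + 49*i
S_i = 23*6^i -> [23, 138, 828, 4968, 29808]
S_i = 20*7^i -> [20, 140, 980, 6860, 48020]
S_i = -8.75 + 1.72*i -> [-8.75, -7.03, -5.31, -3.59, -1.87]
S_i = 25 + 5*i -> [25, 30, 35, 40, 45]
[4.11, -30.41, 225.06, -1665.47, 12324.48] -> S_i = 4.11*(-7.40)^i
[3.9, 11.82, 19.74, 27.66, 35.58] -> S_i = 3.90 + 7.92*i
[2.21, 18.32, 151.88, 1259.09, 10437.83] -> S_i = 2.21*8.29^i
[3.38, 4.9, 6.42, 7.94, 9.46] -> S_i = 3.38 + 1.52*i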